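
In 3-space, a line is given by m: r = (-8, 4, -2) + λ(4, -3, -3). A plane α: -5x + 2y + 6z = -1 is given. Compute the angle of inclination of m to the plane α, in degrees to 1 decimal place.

69.4

sin θ = |n·v| / (|n||v|) = |-44| / (√65 · √34) = 0.93596.
θ ≈ 69.4°.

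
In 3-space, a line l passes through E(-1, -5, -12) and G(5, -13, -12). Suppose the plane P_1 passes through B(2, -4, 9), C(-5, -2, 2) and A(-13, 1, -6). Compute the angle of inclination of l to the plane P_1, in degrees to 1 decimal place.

A direction vector for l is G − E = (6, -8, 0).
BC = (-7, 2, -7), BA = (-15, 5, -15); a normal to P_1 is BC × BA = (5, 0, -5).
Using B: P_1 has equation 5x - 5z = -35.
sin θ = |n·v| / (|n||v|) = |30| / (√50 · √100) = 0.42426.
θ ≈ 25.1°.

25.1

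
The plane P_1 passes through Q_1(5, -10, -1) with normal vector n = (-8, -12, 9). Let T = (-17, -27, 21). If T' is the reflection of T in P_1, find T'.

P_1: n·r = n·Q_1 gives -8x - 12y + 9z = 71.
λ = (n·T − d)/|n|² = (649 − 71)/289 = 2.
Reflection = T − 2λn = (-17, -27, 21) − 4·(-8, -12, 9) = (15, 21, -15).

(15, 21, -15)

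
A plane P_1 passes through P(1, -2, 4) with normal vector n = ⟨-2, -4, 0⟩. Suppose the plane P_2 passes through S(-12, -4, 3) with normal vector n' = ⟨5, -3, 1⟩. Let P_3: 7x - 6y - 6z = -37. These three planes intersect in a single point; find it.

P_1: n·r = n·P gives -2x - 4y = 6.
P_2: n'·r = n'·S gives 5x - 3y + z = -45.
Solving the 3×3 linear system -2x - 4y = 6, 5x - 3y + z = -45, 7x - 6y - 6z = -37 (e.g. by elimination or Cramer's rule, determinant = -196) gives (-7, 2, -4).

(-7, 2, -4)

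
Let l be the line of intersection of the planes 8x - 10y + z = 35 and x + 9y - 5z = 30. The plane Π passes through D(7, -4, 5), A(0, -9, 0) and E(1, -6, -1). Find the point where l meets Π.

Direction of l: (8, -10, 1) × (1, 9, -5) = (41, 41, 82).
A point on l: solving the two plane equations with x = 6 gives (6, 1, -3).
DA = (-7, -5, -5), DE = (-6, -2, -6); a normal to Π is DA × DE = (20, -12, -16).
Using D: Π has equation 20x - 12y - 16z = 108.
Substitute r = (6, 1, -3) + t(41, 41, 82) into the plane: 156 + (-984)t = 108, so t = 2/41.
Intersection: (6, 1, -3) + (2/41)·(41, 41, 82) = (8, 3, 1).

(8, 3, 1)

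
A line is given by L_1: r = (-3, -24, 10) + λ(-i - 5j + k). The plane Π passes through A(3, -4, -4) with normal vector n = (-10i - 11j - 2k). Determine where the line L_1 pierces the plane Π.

Π: n·r = n·A gives -10x - 11y - 2z = 22.
Substitute r = (-3, -24, 10) + t(-1, -5, 1) into the plane: 274 + 63t = 22, so t = -4.
Intersection: (-3, -24, 10) + (-4)·(-1, -5, 1) = (1, -4, 6).

(1, -4, 6)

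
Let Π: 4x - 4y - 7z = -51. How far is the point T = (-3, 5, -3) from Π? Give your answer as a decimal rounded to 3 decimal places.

4.444

n·T − d = (4)·(-3) + (-4)·(5) + (-7)·(-3) − (-51) = 40; |n| = √81.
Distance = |40| / √81 = 40/√81 ≈ 4.444.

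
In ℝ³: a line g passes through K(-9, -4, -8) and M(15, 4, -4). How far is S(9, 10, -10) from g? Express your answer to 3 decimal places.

9.276

A direction vector for g is M − K = (24, 8, 4).
Taking (-9, -4, -8) on g with direction v = (24, 8, 4): w = S − (-9, -4, -8) = (18, 14, -2), and w × v = (72, -120, -192).
Distance = |w × v| / |v| = √56448 / √656 ≈ 9.276.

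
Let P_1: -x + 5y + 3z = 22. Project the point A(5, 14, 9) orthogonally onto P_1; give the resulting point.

Foot = A − λn with λ = (n·A − d)/|n|² = (92 − 22)/35 = 2.
Foot = (5, 14, 9) − 2·(-1, 5, 3) = (7, 4, 3).

(7, 4, 3)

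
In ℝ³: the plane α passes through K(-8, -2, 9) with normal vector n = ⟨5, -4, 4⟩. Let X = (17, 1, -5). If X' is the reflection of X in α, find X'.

(7, 9, -13)

α: n·r = n·K gives 5x - 4y + 4z = 4.
λ = (n·X − d)/|n|² = (61 − 4)/57 = 1.
Reflection = X − 2λn = (17, 1, -5) − 2·(5, -4, 4) = (7, 9, -13).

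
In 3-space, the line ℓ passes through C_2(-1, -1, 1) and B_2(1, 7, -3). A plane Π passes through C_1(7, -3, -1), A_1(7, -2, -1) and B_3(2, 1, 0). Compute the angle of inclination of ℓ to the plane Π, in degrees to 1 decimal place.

22.7

A direction vector for ℓ is B_2 − C_2 = (2, 8, -4).
C_1A_1 = (0, 1, 0), C_1B_3 = (-5, 4, 1); a normal to Π is C_1A_1 × C_1B_3 = (1, 0, 5).
Using C_1: Π has equation x + 5z = 2.
sin θ = |n·v| / (|n||v|) = |-18| / (√26 · √84) = 0.38516.
θ ≈ 22.7°.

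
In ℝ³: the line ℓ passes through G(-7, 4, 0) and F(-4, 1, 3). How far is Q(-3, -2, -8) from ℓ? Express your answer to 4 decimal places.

A direction vector for ℓ is F − G = (3, -3, 3).
Taking (-7, 4, 0) on ℓ with direction v = (3, -3, 3): w = Q − (-7, 4, 0) = (4, -6, -8), and w × v = (-42, -36, 6).
Distance = |w × v| / |v| = √3096 / √27 ≈ 10.7083.

10.7083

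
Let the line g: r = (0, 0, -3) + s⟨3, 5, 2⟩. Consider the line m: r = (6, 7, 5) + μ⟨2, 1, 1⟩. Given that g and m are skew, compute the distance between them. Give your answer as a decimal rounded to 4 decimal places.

4.0359

Common perpendicular direction n = (3, 5, 2) × (2, 1, 1) = (3, 1, -7).
With w = (6, 7, 5) − (0, 0, -3) = (6, 7, 8), w · n = -31.
Distance = |w · n| / |n| = |-31| / √59 ≈ 4.0359.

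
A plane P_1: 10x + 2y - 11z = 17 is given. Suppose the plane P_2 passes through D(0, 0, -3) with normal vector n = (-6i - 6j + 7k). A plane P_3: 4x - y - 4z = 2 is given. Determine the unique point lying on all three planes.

P_2: n·r = n·D gives -6x - 6y + 7z = -21.
Solving the 3×3 linear system 10x + 2y - 11z = 17, -6x - 6y + 7z = -21, 4x - y - 4z = 2 (e.g. by elimination or Cramer's rule, determinant = -12) gives (-2, 2, -3).

(-2, 2, -3)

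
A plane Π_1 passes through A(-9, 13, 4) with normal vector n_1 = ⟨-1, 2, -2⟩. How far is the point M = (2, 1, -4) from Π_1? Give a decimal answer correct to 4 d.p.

6.3333

Π_1: n_1·r = n_1·A gives -x + 2y - 2z = 27.
n·M − d = (-1)·(2) + (2)·(1) + (-2)·(-4) − 27 = -19; |n| = √9.
Distance = |-19| / √9 = 19/√9 ≈ 6.3333.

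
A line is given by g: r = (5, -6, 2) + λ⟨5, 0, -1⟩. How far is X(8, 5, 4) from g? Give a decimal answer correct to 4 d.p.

Taking (5, -6, 2) on g with direction v = (5, 0, -1): w = X − (5, -6, 2) = (3, 11, 2), and w × v = (-11, 13, -55).
Distance = |w × v| / |v| = √3315 / √26 ≈ 11.2916.

11.2916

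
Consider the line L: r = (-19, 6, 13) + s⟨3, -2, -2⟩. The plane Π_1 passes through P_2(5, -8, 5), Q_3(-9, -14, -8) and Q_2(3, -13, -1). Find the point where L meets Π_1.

P_2Q_3 = (-14, -6, -13), P_2Q_2 = (-2, -5, -6); a normal to Π_1 is P_2Q_3 × P_2Q_2 = (-29, -58, 58).
Using P_2: Π_1 has equation -29x - 58y + 58z = 609.
Substitute r = (-19, 6, 13) + t(3, -2, -2) into the plane: 957 + (-87)t = 609, so t = 4.
Intersection: (-19, 6, 13) + 4·(3, -2, -2) = (-7, -2, 5).

(-7, -2, 5)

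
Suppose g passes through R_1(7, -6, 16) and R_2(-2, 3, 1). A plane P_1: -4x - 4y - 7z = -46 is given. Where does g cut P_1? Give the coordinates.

A direction vector for g is R_2 − R_1 = (-9, 9, -15).
Substitute r = (7, -6, 16) + t(-9, 9, -15) into the plane: -116 + 105t = -46, so t = 2/3.
Intersection: (7, -6, 16) + (2/3)·(-9, 9, -15) = (1, 0, 6).

(1, 0, 6)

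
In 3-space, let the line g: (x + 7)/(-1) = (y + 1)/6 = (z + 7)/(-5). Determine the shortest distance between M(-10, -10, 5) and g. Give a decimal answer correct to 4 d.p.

g has direction (-1, 6, -5) through (-7, -1, -7).
Taking (-7, -1, -7) on g with direction v = (-1, 6, -5): w = M − (-7, -1, -7) = (-3, -9, 12), and w × v = (-27, -27, -27).
Distance = |w × v| / |v| = √2187 / √62 ≈ 5.9392.

5.9392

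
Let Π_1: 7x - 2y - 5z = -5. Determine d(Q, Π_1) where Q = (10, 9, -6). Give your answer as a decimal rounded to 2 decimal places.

n·Q − d = (7)·(10) + (-2)·(9) + (-5)·(-6) − (-5) = 87; |n| = √78.
Distance = |87| / √78 = 87/√78 ≈ 9.85.

9.85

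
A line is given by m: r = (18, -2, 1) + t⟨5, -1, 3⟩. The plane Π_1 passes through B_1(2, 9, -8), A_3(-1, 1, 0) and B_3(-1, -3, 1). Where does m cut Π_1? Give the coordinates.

B_1A_3 = (-3, -8, 8), B_1B_3 = (-3, -12, 9); a normal to Π_1 is B_1A_3 × B_1B_3 = (24, 3, 12).
Using B_1: Π_1 has equation 24x + 3y + 12z = -21.
Substitute r = (18, -2, 1) + t(5, -1, 3) into the plane: 438 + 153t = -21, so t = -3.
Intersection: (18, -2, 1) + (-3)·(5, -1, 3) = (3, 1, -8).

(3, 1, -8)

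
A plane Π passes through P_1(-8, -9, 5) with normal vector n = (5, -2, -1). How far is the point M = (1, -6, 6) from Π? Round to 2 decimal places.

Π: n·r = n·P_1 gives 5x - 2y - z = -27.
n·M − d = (5)·(1) + (-2)·(-6) + (-1)·(6) − (-27) = 38; |n| = √30.
Distance = |38| / √30 = 38/√30 ≈ 6.94.

6.94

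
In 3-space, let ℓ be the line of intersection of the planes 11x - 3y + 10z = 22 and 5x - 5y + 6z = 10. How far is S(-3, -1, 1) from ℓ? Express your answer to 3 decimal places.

Direction of ℓ: (11, -3, 10) × (5, -5, 6) = (32, -16, -40).
A point on ℓ: solving the two plane equations with x = -2 gives (-2, 2, 5).
Taking (-2, 2, 5) on ℓ with direction v = (32, -16, -40): w = S − (-2, 2, 5) = (-1, -3, -4), and w × v = (56, -168, 112).
Distance = |w × v| / |v| = √43904 / √2880 ≈ 3.904.

3.904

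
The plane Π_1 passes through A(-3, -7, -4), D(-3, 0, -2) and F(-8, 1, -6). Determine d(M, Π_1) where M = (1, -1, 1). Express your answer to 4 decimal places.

AD = (0, 7, 2), AF = (-5, 8, -2); a normal to Π_1 is AD × AF = (-30, -10, 35).
Using A: Π_1 has equation -30x - 10y + 35z = 20.
n·M − d = (-30)·(1) + (-10)·(-1) + (35)·(1) − 20 = -5; |n| = √2225.
Distance = |-5| / √2225 = 5/√2225 ≈ 0.1060.

0.1060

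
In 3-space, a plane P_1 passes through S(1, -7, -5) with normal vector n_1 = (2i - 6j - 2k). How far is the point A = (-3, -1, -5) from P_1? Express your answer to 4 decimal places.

P_1: n_1·r = n_1·S gives 2x - 6y - 2z = 54.
n·A − d = (2)·(-3) + (-6)·(-1) + (-2)·(-5) − 54 = -44; |n| = √44.
Distance = |-44| / √44 = 44/√44 ≈ 6.6332.

6.6332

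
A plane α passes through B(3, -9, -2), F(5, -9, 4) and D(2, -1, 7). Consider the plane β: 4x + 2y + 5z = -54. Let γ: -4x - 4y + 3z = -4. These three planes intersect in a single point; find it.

BF = (2, 0, 6), BD = (-1, 8, 9); a normal to α is BF × BD = (-48, -24, 16).
Using B: α has equation -48x - 24y + 16z = 40.
Solving the 3×3 linear system -48x - 24y + 16z = 40, 4x + 2y + 5z = -54, -4x - 4y + 3z = -4 (e.g. by elimination or Cramer's rule, determinant = -608) gives (-2, -3, -8).

(-2, -3, -8)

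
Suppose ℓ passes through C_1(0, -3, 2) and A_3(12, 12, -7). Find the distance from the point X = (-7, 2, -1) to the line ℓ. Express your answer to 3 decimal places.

9.071

A direction vector for ℓ is A_3 − C_1 = (12, 15, -9).
Taking (0, -3, 2) on ℓ with direction v = (12, 15, -9): w = X − (0, -3, 2) = (-7, 5, -3), and w × v = (0, -99, -165).
Distance = |w × v| / |v| = √37026 / √450 ≈ 9.071.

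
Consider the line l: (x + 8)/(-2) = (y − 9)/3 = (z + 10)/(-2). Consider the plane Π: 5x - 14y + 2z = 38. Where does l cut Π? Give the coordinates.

(0, -3, -2)

l has direction (-2, 3, -2) through (-8, 9, -10).
Substitute r = (-8, 9, -10) + t(-2, 3, -2) into the plane: -186 + (-56)t = 38, so t = -4.
Intersection: (-8, 9, -10) + (-4)·(-2, 3, -2) = (0, -3, -2).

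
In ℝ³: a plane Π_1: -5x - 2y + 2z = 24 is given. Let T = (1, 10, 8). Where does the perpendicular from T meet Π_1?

Foot = T − λn with λ = (n·T − d)/|n|² = (-9 − 24)/33 = -1.
Foot = (1, 10, 8) − (-1)·(-5, -2, 2) = (-4, 8, 10).

(-4, 8, 10)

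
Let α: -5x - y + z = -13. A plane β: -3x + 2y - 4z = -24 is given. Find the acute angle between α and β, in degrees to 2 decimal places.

cos θ = |n₁·n₂| / (|n₁||n₂|) = |9| / (√27 · √29).
θ = arccos(0.32163) ≈ 71.24°.

71.24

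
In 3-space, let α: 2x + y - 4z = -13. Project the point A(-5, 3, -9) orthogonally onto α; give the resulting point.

Foot = A − λn with λ = (n·A − d)/|n|² = (29 − (-13))/21 = 2.
Foot = (-5, 3, -9) − 2·(2, 1, -4) = (-9, 1, -1).

(-9, 1, -1)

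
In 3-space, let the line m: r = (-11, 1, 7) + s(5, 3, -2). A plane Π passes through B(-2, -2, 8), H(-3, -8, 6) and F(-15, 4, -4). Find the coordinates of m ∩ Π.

BH = (-1, -6, -2), BF = (-13, 6, -12); a normal to Π is BH × BF = (84, 14, -84).
Using B: Π has equation 84x + 14y - 84z = -868.
Substitute r = (-11, 1, 7) + t(5, 3, -2) into the plane: -1498 + 630t = -868, so t = 1.
Intersection: (-11, 1, 7) + 1·(5, 3, -2) = (-6, 4, 5).

(-6, 4, 5)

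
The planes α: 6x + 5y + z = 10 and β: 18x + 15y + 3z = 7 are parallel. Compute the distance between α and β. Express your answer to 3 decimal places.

Rescale β by 1/3: 6x + 5y + z = 7/3. Then distance = |10 − (7/3)| / √62 ≈ 0.974.

0.974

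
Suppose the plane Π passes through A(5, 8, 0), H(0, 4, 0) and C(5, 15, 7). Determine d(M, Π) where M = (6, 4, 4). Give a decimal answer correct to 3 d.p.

AH = (-5, -4, 0), AC = (0, 7, 7); a normal to Π is AH × AC = (-28, 35, -35).
Using A: Π has equation -28x + 35y - 35z = 140.
n·M − d = (-28)·(6) + (35)·(4) + (-35)·(4) − 140 = -308; |n| = √3234.
Distance = |-308| / √3234 = 308/√3234 ≈ 5.416.

5.416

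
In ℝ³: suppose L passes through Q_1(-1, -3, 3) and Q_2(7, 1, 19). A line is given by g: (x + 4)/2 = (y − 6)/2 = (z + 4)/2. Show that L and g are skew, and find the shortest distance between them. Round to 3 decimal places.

5.345

A direction vector for L is Q_2 − Q_1 = (8, 4, 16).
g has direction (2, 2, 2) through (-4, 6, -4).
Common perpendicular direction n = (8, 4, 16) × (2, 2, 2) = (-24, 16, 8).
With w = (-4, 6, -4) − (-1, -3, 3) = (-3, 9, -7), w · n = 160.
Since n ≠ 0 the lines are not parallel, and w · n = 160 ≠ 0 so they do not intersect; hence they are skew.
Distance = |w · n| / |n| = |160| / √896 ≈ 5.345.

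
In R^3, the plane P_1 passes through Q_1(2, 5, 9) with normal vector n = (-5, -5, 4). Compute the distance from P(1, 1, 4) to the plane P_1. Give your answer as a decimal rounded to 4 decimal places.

P_1: n·r = n·Q_1 gives -5x - 5y + 4z = 1.
n·P − d = (-5)·(1) + (-5)·(1) + (4)·(4) − 1 = 5; |n| = √66.
Distance = |5| / √66 = 5/√66 ≈ 0.6155.

0.6155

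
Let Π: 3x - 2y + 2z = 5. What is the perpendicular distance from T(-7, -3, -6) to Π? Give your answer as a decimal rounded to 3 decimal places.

n·T − d = (3)·(-7) + (-2)·(-3) + (2)·(-6) − 5 = -32; |n| = √17.
Distance = |-32| / √17 = 32/√17 ≈ 7.761.

7.761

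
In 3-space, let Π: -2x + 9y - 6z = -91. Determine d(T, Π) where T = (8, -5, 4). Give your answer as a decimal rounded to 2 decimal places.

n·T − d = (-2)·(8) + (9)·(-5) + (-6)·(4) − (-91) = 6; |n| = √121.
Distance = |6| / √121 = 6/√121 ≈ 0.55.

0.55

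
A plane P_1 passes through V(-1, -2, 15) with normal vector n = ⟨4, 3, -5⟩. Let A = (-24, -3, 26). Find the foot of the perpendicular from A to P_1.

P_1: n·r = n·V gives 4x + 3y - 5z = -85.
Foot = A − λn with λ = (n·A − d)/|n|² = (-235 − (-85))/50 = -3.
Foot = (-24, -3, 26) − (-3)·(4, 3, -5) = (-12, 6, 11).

(-12, 6, 11)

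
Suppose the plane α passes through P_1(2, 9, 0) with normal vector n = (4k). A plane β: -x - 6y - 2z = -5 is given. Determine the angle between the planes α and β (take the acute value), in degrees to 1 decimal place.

α: n·r = n·P_1 gives 4z = 0.
cos θ = |n₁·n₂| / (|n₁||n₂|) = |-8| / (√16 · √41).
θ = arccos(0.31235) ≈ 71.8°.

71.8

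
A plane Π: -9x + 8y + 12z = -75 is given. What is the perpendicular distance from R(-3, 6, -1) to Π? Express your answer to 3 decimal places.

n·R − d = (-9)·(-3) + (8)·(6) + (12)·(-1) − (-75) = 138; |n| = √289.
Distance = |138| / √289 = 138/√289 ≈ 8.118.

8.118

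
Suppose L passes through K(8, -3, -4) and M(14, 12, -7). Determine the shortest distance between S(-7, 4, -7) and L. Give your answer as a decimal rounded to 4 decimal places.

A direction vector for L is M − K = (6, 15, -3).
Taking (8, -3, -4) on L with direction v = (6, 15, -3): w = S − (8, -3, -4) = (-15, 7, -3), and w × v = (24, -63, -267).
Distance = |w × v| / |v| = √75834 / √270 ≈ 16.7591.

16.7591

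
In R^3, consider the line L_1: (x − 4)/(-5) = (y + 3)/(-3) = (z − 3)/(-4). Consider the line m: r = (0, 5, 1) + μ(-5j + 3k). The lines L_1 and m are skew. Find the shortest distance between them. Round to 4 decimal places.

4.5232

L_1 has direction (-5, -3, -4) through (4, -3, 3).
Common perpendicular direction n = (-5, -3, -4) × (0, -5, 3) = (-29, 15, 25).
With w = (0, 5, 1) − (4, -3, 3) = (-4, 8, -2), w · n = 186.
Distance = |w · n| / |n| = |186| / √1691 ≈ 4.5232.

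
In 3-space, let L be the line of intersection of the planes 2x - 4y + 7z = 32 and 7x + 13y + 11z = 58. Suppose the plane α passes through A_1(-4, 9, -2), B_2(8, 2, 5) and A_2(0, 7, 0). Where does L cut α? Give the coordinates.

Direction of L: (2, -4, 7) × (7, 13, 11) = (-135, 27, 54).
A point on L: solving the two plane equations with x = -8 gives (-8, 2, 8).
A_1B_2 = (12, -7, 7), A_1A_2 = (4, -2, 2); a normal to α is A_1B_2 × A_1A_2 = (0, 4, 4).
Using A_1: α has equation 4y + 4z = 28.
Substitute r = (-8, 2, 8) + t(-135, 27, 54) into the plane: 40 + 324t = 28, so t = -1/27.
Intersection: (-8, 2, 8) + (-1/27)·(-135, 27, 54) = (-3, 1, 6).

(-3, 1, 6)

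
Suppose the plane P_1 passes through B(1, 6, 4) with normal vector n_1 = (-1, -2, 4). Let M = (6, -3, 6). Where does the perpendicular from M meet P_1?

P_1: n_1·r = n_1·B gives -x - 2y + 4z = 3.
Foot = M − λn with λ = (n·M − d)/|n|² = (24 − 3)/21 = 1.
Foot = (6, -3, 6) − 1·(-1, -2, 4) = (7, -1, 2).

(7, -1, 2)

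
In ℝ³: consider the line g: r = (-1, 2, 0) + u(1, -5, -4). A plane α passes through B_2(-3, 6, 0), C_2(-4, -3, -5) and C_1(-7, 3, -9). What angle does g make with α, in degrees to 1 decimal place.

17.2

B_2C_2 = (-1, -9, -5), B_2C_1 = (-4, -3, -9); a normal to α is B_2C_2 × B_2C_1 = (66, 11, -33).
Using B_2: α has equation 66x + 11y - 33z = -132.
sin θ = |n·v| / (|n||v|) = |143| / (√5566 · √42) = 0.29576.
θ ≈ 17.2°.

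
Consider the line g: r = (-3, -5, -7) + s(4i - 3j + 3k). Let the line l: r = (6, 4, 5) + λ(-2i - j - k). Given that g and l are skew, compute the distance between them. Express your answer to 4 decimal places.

Common perpendicular direction n = (4, -3, 3) × (-2, -1, -1) = (6, -2, -10).
With w = (6, 4, 5) − (-3, -5, -7) = (9, 9, 12), w · n = -84.
Distance = |w · n| / |n| = |-84| / √140 ≈ 7.0993.

7.0993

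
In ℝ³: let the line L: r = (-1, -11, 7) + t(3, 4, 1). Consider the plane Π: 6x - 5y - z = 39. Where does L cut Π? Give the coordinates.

(2, -7, 8)

Substitute r = (-1, -11, 7) + t(3, 4, 1) into the plane: 42 + (-3)t = 39, so t = 1.
Intersection: (-1, -11, 7) + 1·(3, 4, 1) = (2, -7, 8).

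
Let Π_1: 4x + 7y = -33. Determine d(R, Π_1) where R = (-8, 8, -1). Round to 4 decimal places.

7.0700

n·R − d = (4)·(-8) + (7)·(8) + (0)·(-1) − (-33) = 57; |n| = √65.
Distance = |57| / √65 = 57/√65 ≈ 7.0700.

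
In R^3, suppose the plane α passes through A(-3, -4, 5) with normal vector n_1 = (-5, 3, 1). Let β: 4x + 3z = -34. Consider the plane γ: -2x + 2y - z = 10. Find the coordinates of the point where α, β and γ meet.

α: n_1·r = n_1·A gives -5x + 3y + z = 8.
Solving the 3×3 linear system -5x + 3y + z = 8, 4x + 3z = -34, -2x + 2y - z = 10 (e.g. by elimination or Cramer's rule, determinant = 32) gives (-4, -2, -6).

(-4, -2, -6)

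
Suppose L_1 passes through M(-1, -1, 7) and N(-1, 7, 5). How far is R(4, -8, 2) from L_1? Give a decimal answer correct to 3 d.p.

A direction vector for L_1 is N − M = (0, 8, -2).
Taking (-1, -1, 7) on L_1 with direction v = (0, 8, -2): w = R − (-1, -1, 7) = (5, -7, -5), and w × v = (54, 10, 40).
Distance = |w × v| / |v| = √4616 / √68 ≈ 8.239.

8.239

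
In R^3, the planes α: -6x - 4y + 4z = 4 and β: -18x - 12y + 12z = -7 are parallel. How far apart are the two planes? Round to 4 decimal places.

Rescale β by 1/3: -6x - 4y + 4z = -7/3. Then distance = |4 − (-7/3)| / √68 ≈ 0.7680.

0.7680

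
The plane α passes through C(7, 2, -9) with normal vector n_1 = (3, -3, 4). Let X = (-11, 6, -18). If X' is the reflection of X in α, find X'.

(7, -12, 6)

α: n_1·r = n_1·C gives 3x - 3y + 4z = -21.
λ = (n·X − d)/|n|² = (-123 − (-21))/34 = -3.
Reflection = X − 2λn = (-11, 6, -18) − (-6)·(3, -3, 4) = (7, -12, 6).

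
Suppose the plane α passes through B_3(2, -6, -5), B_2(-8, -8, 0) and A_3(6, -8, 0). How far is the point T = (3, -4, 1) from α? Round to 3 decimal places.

4.085

B_3B_2 = (-10, -2, 5), B_3A_3 = (4, -2, 5); a normal to α is B_3B_2 × B_3A_3 = (0, 70, 28).
Using B_3: α has equation 70y + 28z = -560.
n·T − d = (0)·(3) + (70)·(-4) + (28)·(1) − (-560) = 308; |n| = √5684.
Distance = |308| / √5684 = 308/√5684 ≈ 4.085.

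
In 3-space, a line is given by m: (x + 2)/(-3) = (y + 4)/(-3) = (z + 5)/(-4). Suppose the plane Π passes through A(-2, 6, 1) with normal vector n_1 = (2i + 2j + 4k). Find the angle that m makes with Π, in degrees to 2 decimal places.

m has direction (-3, -3, -4) through (-2, -4, -5).
Π: n_1·r = n_1·A gives 2x + 2y + 4z = 12.
sin θ = |n·v| / (|n||v|) = |-28| / (√24 · √34) = 0.98020.
θ ≈ 78.58°.

78.58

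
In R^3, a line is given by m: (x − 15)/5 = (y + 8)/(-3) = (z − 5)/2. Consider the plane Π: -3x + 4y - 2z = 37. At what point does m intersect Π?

m has direction (5, -3, 2) through (15, -8, 5).
Substitute r = (15, -8, 5) + t(5, -3, 2) into the plane: -87 + (-31)t = 37, so t = -4.
Intersection: (15, -8, 5) + (-4)·(5, -3, 2) = (-5, 4, -3).

(-5, 4, -3)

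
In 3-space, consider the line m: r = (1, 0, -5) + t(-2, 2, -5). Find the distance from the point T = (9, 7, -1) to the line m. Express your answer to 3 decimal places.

10.693

Taking (1, 0, -5) on m with direction v = (-2, 2, -5): w = T − (1, 0, -5) = (8, 7, 4), and w × v = (-43, 32, 30).
Distance = |w × v| / |v| = √3773 / √33 ≈ 10.693.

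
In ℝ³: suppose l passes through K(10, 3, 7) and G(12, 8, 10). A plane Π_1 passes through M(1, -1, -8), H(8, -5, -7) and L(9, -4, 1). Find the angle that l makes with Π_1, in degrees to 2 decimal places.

50.15

A direction vector for l is G − K = (2, 5, 3).
MH = (7, -4, 1), ML = (8, -3, 9); a normal to Π_1 is MH × ML = (-33, -55, 11).
Using M: Π_1 has equation -33x - 55y + 11z = -66.
sin θ = |n·v| / (|n||v|) = |-308| / (√4235 · √38) = 0.76777.
θ ≈ 50.15°.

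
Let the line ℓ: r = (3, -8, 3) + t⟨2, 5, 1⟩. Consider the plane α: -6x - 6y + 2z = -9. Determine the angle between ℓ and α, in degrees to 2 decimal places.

56.90

sin θ = |n·v| / (|n||v|) = |-40| / (√76 · √30) = 0.83771.
θ ≈ 56.90°.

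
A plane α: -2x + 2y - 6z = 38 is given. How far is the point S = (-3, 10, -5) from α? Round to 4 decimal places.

n·S − d = (-2)·(-3) + (2)·(10) + (-6)·(-5) − 38 = 18; |n| = √44.
Distance = |18| / √44 = 18/√44 ≈ 2.7136.

2.7136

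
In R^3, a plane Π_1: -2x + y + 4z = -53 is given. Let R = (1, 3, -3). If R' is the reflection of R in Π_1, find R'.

(9, -1, -19)

λ = (n·R − d)/|n|² = (-11 − (-53))/21 = 2.
Reflection = R − 2λn = (1, 3, -3) − 4·(-2, 1, 4) = (9, -1, -19).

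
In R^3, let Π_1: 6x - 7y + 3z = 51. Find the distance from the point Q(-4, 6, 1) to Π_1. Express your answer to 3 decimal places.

n·Q − d = (6)·(-4) + (-7)·(6) + (3)·(1) − 51 = -114; |n| = √94.
Distance = |-114| / √94 = 114/√94 ≈ 11.758.

11.758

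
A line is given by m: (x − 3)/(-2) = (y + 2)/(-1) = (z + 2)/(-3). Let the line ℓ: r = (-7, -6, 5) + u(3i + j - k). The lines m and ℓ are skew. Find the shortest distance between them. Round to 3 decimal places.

0.936

m has direction (-2, -1, -3) through (3, -2, -2).
Common perpendicular direction n = (-2, -1, -3) × (3, 1, -1) = (4, -11, 1).
With w = (-7, -6, 5) − (3, -2, -2) = (-10, -4, 7), w · n = 11.
Distance = |w · n| / |n| = |11| / √138 ≈ 0.936.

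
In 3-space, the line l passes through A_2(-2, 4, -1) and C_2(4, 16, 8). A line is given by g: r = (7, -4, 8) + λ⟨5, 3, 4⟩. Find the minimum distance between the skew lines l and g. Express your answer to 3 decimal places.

A direction vector for l is C_2 − A_2 = (6, 12, 9).
Common perpendicular direction n = (6, 12, 9) × (5, 3, 4) = (21, 21, -42).
With w = (7, -4, 8) − (-2, 4, -1) = (9, -8, 9), w · n = -357.
Distance = |w · n| / |n| = |-357| / √2646 ≈ 6.940.

6.940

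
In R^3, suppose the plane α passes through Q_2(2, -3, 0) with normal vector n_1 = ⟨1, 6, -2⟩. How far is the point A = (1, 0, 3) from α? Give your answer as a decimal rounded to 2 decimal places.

1.72

α: n_1·r = n_1·Q_2 gives x + 6y - 2z = -16.
n·A − d = (1)·(1) + (6)·(0) + (-2)·(3) − (-16) = 11; |n| = √41.
Distance = |11| / √41 = 11/√41 ≈ 1.72.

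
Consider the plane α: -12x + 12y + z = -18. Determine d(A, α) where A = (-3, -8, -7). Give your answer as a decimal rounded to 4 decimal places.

n·A − d = (-12)·(-3) + (12)·(-8) + (1)·(-7) − (-18) = -49; |n| = √289.
Distance = |-49| / √289 = 49/√289 ≈ 2.8824.

2.8824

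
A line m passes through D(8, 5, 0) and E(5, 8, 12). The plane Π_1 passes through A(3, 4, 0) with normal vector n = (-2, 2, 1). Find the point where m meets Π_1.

A direction vector for m is E − D = (-3, 3, 12).
Π_1: n·r = n·A gives -2x + 2y + z = 2.
Substitute r = (8, 5, 0) + t(-3, 3, 12) into the plane: -6 + 24t = 2, so t = 1/3.
Intersection: (8, 5, 0) + (1/3)·(-3, 3, 12) = (7, 6, 4).

(7, 6, 4)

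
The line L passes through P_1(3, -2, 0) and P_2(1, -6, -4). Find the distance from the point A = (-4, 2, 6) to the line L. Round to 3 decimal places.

A direction vector for L is P_2 − P_1 = (-2, -4, -4).
Taking (3, -2, 0) on L with direction v = (-2, -4, -4): w = A − (3, -2, 0) = (-7, 4, 6), and w × v = (8, -40, 36).
Distance = |w × v| / |v| = √2960 / √36 ≈ 9.068.

9.068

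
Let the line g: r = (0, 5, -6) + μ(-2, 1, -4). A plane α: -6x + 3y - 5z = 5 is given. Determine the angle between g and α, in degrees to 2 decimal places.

sin θ = |n·v| / (|n||v|) = |35| / (√70 · √21) = 0.91287.
θ ≈ 65.91°.

65.91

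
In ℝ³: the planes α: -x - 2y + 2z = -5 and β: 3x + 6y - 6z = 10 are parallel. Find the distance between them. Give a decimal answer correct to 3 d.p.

0.556

Rescale β by 1/(-3): -x - 2y + 2z = -10/3. Then distance = |-5 − (-10/3)| / √9 ≈ 0.556.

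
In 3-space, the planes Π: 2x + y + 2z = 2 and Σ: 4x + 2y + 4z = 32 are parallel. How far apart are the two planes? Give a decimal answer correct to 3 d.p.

Rescale Σ by 1/2: 2x + y + 2z = 16. Then distance = |2 − 16| / √9 ≈ 4.667.

4.667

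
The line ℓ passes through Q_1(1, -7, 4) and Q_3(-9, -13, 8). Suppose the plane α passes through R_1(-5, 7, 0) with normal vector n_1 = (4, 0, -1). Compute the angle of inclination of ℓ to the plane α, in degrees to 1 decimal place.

59.9

A direction vector for ℓ is Q_3 − Q_1 = (-10, -6, 4).
α: n_1·r = n_1·R_1 gives 4x - z = -20.
sin θ = |n·v| / (|n||v|) = |-44| / (√17 · √152) = 0.86558.
θ ≈ 59.9°.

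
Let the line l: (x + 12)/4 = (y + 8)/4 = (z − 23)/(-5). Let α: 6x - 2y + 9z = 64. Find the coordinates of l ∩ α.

l has direction (4, 4, -5) through (-12, -8, 23).
Substitute r = (-12, -8, 23) + t(4, 4, -5) into the plane: 151 + (-29)t = 64, so t = 3.
Intersection: (-12, -8, 23) + 3·(4, 4, -5) = (0, 4, 8).

(0, 4, 8)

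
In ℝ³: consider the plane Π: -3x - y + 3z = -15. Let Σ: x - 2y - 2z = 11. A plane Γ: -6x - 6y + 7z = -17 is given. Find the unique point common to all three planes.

(7, -3, 1)

Solving the 3×3 linear system -3x - y + 3z = -15, x - 2y - 2z = 11, -6x - 6y + 7z = -17 (e.g. by elimination or Cramer's rule, determinant = 19) gives (7, -3, 1).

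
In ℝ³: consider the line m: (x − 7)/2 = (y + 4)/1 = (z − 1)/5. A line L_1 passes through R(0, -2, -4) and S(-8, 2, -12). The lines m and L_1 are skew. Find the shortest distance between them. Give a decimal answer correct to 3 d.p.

1.692

m has direction (2, 1, 5) through (7, -4, 1).
A direction vector for L_1 is S − R = (-8, 4, -8).
Common perpendicular direction n = (2, 1, 5) × (-8, 4, -8) = (-28, -24, 16).
With w = (0, -2, -4) − (7, -4, 1) = (-7, 2, -5), w · n = 68.
Distance = |w · n| / |n| = |68| / √1616 ≈ 1.692.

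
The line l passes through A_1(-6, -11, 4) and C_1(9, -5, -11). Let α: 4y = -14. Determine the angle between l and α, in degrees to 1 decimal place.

A direction vector for l is C_1 − A_1 = (15, 6, -15).
sin θ = |n·v| / (|n||v|) = |24| / (√16 · √486) = 0.27217.
θ ≈ 15.8°.

15.8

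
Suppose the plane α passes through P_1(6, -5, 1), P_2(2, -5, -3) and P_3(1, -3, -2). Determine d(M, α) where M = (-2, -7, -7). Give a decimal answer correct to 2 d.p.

1.15

P_1P_2 = (-4, 0, -4), P_1P_3 = (-5, 2, -3); a normal to α is P_1P_2 × P_1P_3 = (8, 8, -8).
Using P_1: α has equation 8x + 8y - 8z = 0.
n·M − d = (8)·(-2) + (8)·(-7) + (-8)·(-7) − 0 = -16; |n| = √192.
Distance = |-16| / √192 = 16/√192 ≈ 1.15.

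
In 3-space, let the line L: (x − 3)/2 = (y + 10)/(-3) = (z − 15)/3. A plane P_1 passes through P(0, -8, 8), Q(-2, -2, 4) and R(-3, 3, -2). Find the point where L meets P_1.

(-3, -1, 6)

L has direction (2, -3, 3) through (3, -10, 15).
PQ = (-2, 6, -4), PR = (-3, 11, -10); a normal to P_1 is PQ × PR = (-16, -8, -4).
Using P: P_1 has equation -16x - 8y - 4z = 32.
Substitute r = (3, -10, 15) + t(2, -3, 3) into the plane: -28 + (-20)t = 32, so t = -3.
Intersection: (3, -10, 15) + (-3)·(2, -3, 3) = (-3, -1, 6).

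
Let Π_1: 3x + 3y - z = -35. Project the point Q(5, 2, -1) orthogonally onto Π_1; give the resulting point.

(-4, -7, 2)

Foot = Q − λn with λ = (n·Q − d)/|n|² = (22 − (-35))/19 = 3.
Foot = (5, 2, -1) − 3·(3, 3, -1) = (-4, -7, 2).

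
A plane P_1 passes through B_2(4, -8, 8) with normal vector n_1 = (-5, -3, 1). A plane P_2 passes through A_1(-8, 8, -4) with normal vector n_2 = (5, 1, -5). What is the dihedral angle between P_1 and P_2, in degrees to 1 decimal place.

P_1: n_1·r = n_1·B_2 gives -5x - 3y + z = 12.
P_2: n_2·r = n_2·A_1 gives 5x + y - 5z = -12.
cos θ = |n₁·n₂| / (|n₁||n₂|) = |-33| / (√35 · √51).
θ = arccos(0.78108) ≈ 38.6°.

38.6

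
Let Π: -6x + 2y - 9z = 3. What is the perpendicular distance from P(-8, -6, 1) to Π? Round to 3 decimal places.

2.182

n·P − d = (-6)·(-8) + (2)·(-6) + (-9)·(1) − 3 = 24; |n| = √121.
Distance = |24| / √121 = 24/√121 ≈ 2.182.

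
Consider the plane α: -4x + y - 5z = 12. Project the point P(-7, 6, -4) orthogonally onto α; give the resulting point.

Foot = P − λn with λ = (n·P − d)/|n|² = (54 − 12)/42 = 1.
Foot = (-7, 6, -4) − 1·(-4, 1, -5) = (-3, 5, 1).

(-3, 5, 1)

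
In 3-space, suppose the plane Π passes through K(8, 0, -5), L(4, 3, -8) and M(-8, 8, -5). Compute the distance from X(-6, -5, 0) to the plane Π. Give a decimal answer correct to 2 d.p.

8.86

KL = (-4, 3, -3), KM = (-16, 8, 0); a normal to Π is KL × KM = (24, 48, 16).
Using K: Π has equation 24x + 48y + 16z = 112.
n·X − d = (24)·(-6) + (48)·(-5) + (16)·(0) − 112 = -496; |n| = √3136.
Distance = |-496| / √3136 = 496/√3136 ≈ 8.86.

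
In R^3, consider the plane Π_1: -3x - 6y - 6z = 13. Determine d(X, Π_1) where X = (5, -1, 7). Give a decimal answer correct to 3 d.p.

n·X − d = (-3)·(5) + (-6)·(-1) + (-6)·(7) − 13 = -64; |n| = √81.
Distance = |-64| / √81 = 64/√81 ≈ 7.111.

7.111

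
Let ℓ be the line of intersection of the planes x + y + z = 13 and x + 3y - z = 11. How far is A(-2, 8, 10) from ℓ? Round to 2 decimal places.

Direction of ℓ: (1, 1, 1) × (1, 3, -1) = (-4, 2, 2).
A point on ℓ: solving the two plane equations with x = 0 gives (0, 6, 7).
Taking (0, 6, 7) on ℓ with direction v = (-4, 2, 2): w = A − (0, 6, 7) = (-2, 2, 3), and w × v = (-2, -8, 4).
Distance = |w × v| / |v| = √84 / √24 ≈ 1.87.

1.87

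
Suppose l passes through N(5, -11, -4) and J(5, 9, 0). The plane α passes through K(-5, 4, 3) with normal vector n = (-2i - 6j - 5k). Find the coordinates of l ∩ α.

(5, 4, -1)

A direction vector for l is J − N = (0, 20, 4).
α: n·r = n·K gives -2x - 6y - 5z = -29.
Substitute r = (5, -11, -4) + t(0, 20, 4) into the plane: 76 + (-140)t = -29, so t = 3/4.
Intersection: (5, -11, -4) + (3/4)·(0, 20, 4) = (5, 4, -1).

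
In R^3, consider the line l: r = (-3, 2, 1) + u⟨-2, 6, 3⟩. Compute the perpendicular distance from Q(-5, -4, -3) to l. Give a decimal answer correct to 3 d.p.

4.061

Taking (-3, 2, 1) on l with direction v = (-2, 6, 3): w = Q − (-3, 2, 1) = (-2, -6, -4), and w × v = (6, 14, -24).
Distance = |w × v| / |v| = √808 / √49 ≈ 4.061.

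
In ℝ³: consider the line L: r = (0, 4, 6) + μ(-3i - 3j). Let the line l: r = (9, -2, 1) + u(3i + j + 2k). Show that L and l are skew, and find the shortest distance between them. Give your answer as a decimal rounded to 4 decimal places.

Common perpendicular direction n = (-3, -3, 0) × (3, 1, 2) = (-6, 6, 6).
With w = (9, -2, 1) − (0, 4, 6) = (9, -6, -5), w · n = -120.
Since n ≠ 0 the lines are not parallel, and w · n = -120 ≠ 0 so they do not intersect; hence they are skew.
Distance = |w · n| / |n| = |-120| / √108 ≈ 11.5470.

11.5470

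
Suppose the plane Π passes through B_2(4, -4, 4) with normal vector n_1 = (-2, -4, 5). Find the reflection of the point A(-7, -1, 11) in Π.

Π: n_1·r = n_1·B_2 gives -2x - 4y + 5z = 28.
λ = (n·A − d)/|n|² = (73 − 28)/45 = 1.
Reflection = A − 2λn = (-7, -1, 11) − 2·(-2, -4, 5) = (-3, 7, 1).

(-3, 7, 1)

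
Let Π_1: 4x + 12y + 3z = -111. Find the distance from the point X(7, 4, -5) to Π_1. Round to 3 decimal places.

n·X − d = (4)·(7) + (12)·(4) + (3)·(-5) − (-111) = 172; |n| = √169.
Distance = |172| / √169 = 172/√169 ≈ 13.231.

13.231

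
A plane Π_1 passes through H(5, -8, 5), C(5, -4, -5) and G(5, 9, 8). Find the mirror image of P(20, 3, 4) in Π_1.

(-10, 3, 4)

HC = (0, 4, -10), HG = (0, 17, 3); a normal to Π_1 is HC × HG = (182, 0, 0).
Using H: Π_1 has equation 182x = 910.
λ = (n·P − d)/|n|² = (3640 − 910)/33124 = 15/182.
Reflection = P − 2λn = (20, 3, 4) − (15/91)·(182, 0, 0) = (-10, 3, 4).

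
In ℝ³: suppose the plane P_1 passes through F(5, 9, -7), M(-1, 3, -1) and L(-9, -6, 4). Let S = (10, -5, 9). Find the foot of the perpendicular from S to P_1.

FM = (-6, -6, 6), FL = (-14, -15, 11); a normal to P_1 is FM × FL = (24, -18, 6).
Using F: P_1 has equation 24x - 18y + 6z = -84.
Foot = S − λn with λ = (n·S − d)/|n|² = (384 − (-84))/936 = 1/2.
Foot = (10, -5, 9) − (1/2)·(24, -18, 6) = (-2, 4, 6).

(-2, 4, 6)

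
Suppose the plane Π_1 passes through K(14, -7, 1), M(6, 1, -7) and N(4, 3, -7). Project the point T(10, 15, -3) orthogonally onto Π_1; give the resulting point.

(1, 6, -3)

KM = (-8, 8, -8), KN = (-10, 10, -8); a normal to Π_1 is KM × KN = (16, 16, 0).
Using K: Π_1 has equation 16x + 16y = 112.
Foot = T − λn with λ = (n·T − d)/|n|² = (400 − 112)/512 = 9/16.
Foot = (10, 15, -3) − (9/16)·(16, 16, 0) = (1, 6, -3).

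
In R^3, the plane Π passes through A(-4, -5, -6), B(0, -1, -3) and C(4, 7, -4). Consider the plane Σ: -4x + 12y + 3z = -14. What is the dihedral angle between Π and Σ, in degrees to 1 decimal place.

41.2

AB = (4, 4, 3), AC = (8, 12, 2); a normal to Π is AB × AC = (-28, 16, 16).
Using A: Π has equation -28x + 16y + 16z = -64.
cos θ = |n₁·n₂| / (|n₁||n₂|) = |352| / (√1296 · √169).
θ = arccos(0.75214) ≈ 41.2°.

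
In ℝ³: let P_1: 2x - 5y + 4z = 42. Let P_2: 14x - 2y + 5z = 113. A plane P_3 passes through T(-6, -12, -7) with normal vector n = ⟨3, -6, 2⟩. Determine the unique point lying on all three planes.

(6, -2, 5)

P_3: n·r = n·T gives 3x - 6y + 2z = 40.
Solving the 3×3 linear system 2x - 5y + 4z = 42, 14x - 2y + 5z = 113, 3x - 6y + 2z = 40 (e.g. by elimination or Cramer's rule, determinant = -195) gives (6, -2, 5).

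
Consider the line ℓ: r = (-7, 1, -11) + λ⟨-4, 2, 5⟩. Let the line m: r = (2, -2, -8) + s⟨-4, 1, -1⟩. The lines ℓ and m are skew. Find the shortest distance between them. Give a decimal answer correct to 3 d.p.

Common perpendicular direction n = (-4, 2, 5) × (-4, 1, -1) = (-7, -24, 4).
With w = (2, -2, -8) − (-7, 1, -11) = (9, -3, 3), w · n = 21.
Distance = |w · n| / |n| = |21| / √641 ≈ 0.829.

0.829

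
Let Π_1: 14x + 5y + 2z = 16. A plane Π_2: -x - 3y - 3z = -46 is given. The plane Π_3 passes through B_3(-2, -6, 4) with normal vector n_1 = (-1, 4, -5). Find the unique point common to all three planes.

(-2, 4, 12)

Π_3: n_1·r = n_1·B_3 gives -x + 4y - 5z = -42.
Solving the 3×3 linear system 14x + 5y + 2z = 16, -x - 3y - 3z = -46, -x + 4y - 5z = -42 (e.g. by elimination or Cramer's rule, determinant = 354) gives (-2, 4, 12).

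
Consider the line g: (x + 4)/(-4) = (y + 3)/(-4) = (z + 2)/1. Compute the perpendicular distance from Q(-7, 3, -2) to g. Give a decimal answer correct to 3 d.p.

g has direction (-4, -4, 1) through (-4, -3, -2).
Taking (-4, -3, -2) on g with direction v = (-4, -4, 1): w = Q − (-4, -3, -2) = (-3, 6, 0), and w × v = (6, 3, 36).
Distance = |w × v| / |v| = √1341 / √33 ≈ 6.375.

6.375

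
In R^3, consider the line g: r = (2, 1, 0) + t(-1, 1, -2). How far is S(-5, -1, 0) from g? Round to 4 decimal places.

Taking (2, 1, 0) on g with direction v = (-1, 1, -2): w = S − (2, 1, 0) = (-7, -2, 0), and w × v = (4, -14, -9).
Distance = |w × v| / |v| = √293 / √6 ≈ 6.9881.

6.9881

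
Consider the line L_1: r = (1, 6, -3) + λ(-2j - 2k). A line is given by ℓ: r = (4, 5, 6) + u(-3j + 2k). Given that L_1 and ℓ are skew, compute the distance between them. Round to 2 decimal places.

3.00

Common perpendicular direction n = (0, -2, -2) × (0, -3, 2) = (-10, 0, 0).
With w = (4, 5, 6) − (1, 6, -3) = (3, -1, 9), w · n = -30.
Distance = |w · n| / |n| = |-30| / √100 ≈ 3.00.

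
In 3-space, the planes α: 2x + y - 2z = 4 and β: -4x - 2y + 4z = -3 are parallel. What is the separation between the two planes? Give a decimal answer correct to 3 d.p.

Rescale β by 1/(-2): 2x + y - 2z = 3/2. Then distance = |4 − (3/2)| / √9 ≈ 0.833.

0.833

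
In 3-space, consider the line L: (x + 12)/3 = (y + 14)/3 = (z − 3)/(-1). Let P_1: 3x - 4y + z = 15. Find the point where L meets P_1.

L has direction (3, 3, -1) through (-12, -14, 3).
Substitute r = (-12, -14, 3) + t(3, 3, -1) into the plane: 23 + (-4)t = 15, so t = 2.
Intersection: (-12, -14, 3) + 2·(3, 3, -1) = (-6, -8, 1).

(-6, -8, 1)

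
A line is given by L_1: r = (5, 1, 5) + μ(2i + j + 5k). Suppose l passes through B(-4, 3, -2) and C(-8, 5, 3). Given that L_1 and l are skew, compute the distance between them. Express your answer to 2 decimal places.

2.26

A direction vector for l is C − B = (-4, 2, 5).
Common perpendicular direction n = (2, 1, 5) × (-4, 2, 5) = (-5, -30, 8).
With w = (-4, 3, -2) − (5, 1, 5) = (-9, 2, -7), w · n = -71.
Distance = |w · n| / |n| = |-71| / √989 ≈ 2.26.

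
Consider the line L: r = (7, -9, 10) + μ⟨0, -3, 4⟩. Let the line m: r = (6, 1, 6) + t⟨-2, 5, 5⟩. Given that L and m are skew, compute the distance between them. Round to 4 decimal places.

0.5769

Common perpendicular direction n = (0, -3, 4) × (-2, 5, 5) = (-35, -8, -6).
With w = (6, 1, 6) − (7, -9, 10) = (-1, 10, -4), w · n = -21.
Distance = |w · n| / |n| = |-21| / √1325 ≈ 0.5769.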